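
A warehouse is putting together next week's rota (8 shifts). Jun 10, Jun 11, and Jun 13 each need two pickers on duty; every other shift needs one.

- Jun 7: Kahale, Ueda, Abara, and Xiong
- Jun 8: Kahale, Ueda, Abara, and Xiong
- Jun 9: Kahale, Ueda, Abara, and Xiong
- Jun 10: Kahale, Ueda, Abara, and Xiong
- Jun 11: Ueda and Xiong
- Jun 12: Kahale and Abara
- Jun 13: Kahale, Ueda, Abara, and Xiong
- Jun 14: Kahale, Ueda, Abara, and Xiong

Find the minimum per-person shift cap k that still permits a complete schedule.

With 4 pickers and 11 worker-slots to fill, someone must work at least ⌈11/4⌉ = 3 shifts, so k ≥ 3.
k = 3 works: Jun 7→Kahale, Jun 8→Kahale, Jun 9→Ueda, Jun 10→Abara+Xiong, Jun 11→Ueda+Xiong, Jun 12→Kahale, Jun 13→Abara+Xiong, Jun 14→Ueda.
Loads: Kahale 3, Ueda 3, Abara 2, Xiong 3 — all ≤ 3.

3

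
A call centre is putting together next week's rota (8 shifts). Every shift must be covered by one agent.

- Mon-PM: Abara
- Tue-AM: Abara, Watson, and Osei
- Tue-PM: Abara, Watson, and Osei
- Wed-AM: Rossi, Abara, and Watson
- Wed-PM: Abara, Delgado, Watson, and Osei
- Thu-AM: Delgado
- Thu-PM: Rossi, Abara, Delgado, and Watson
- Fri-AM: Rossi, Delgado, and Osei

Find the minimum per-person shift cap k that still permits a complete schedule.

With 5 agents and 8 worker-slots to fill, someone must work at least ⌈8/5⌉ = 2 shifts, so k ≥ 2.
k = 2 works: Mon-PM→Abara, Tue-AM→Abara, Tue-PM→Watson, Wed-AM→Rossi, Wed-PM→Delgado, Thu-AM→Delgado, Thu-PM→Watson, Fri-AM→Rossi.
Loads: Rossi 2, Abara 2, Delgado 2, Watson 2, Osei 0 — all ≤ 2.

2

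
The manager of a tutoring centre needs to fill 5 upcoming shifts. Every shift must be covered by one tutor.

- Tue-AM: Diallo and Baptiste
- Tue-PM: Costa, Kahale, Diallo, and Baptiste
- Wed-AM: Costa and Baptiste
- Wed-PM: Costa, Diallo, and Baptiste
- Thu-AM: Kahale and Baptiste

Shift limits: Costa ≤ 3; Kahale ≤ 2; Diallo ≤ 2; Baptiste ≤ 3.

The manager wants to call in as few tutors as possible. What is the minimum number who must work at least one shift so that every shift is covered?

5 slots to fill and no one can take more than 3, so at least ⌈5/3⌉ = 2 tutors are needed.
Costa and Baptiste alone can cover everything: Tue-AM→Baptiste, Tue-PM→Costa, Wed-AM→Costa, Wed-PM→Costa, Thu-AM→Baptiste.

2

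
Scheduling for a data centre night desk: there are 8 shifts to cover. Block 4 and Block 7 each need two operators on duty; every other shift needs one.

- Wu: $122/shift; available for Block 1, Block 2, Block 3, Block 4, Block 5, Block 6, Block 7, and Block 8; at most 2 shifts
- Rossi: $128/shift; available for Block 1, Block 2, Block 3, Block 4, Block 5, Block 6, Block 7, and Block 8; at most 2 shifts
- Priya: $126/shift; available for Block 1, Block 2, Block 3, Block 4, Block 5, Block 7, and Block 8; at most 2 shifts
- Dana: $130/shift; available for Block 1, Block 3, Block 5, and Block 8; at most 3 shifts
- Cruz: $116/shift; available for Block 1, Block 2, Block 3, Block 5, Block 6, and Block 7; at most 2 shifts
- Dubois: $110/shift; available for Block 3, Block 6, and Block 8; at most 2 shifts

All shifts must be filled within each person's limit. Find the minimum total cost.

$1204

Picking the cheapest available operator for each shift independently would cost $1164, but that ignores the shift limits.
An optimal schedule: Block 1→Cruz, Block 2→Cruz, Block 3→Rossi, Block 4→Wu+Priya, Block 5→Wu, Block 6→Dubois, Block 7→Priya+Rossi, Block 8→Dubois.
Total: 116 + 116 + 128 + 122 + 126 + 122 + 110 + 126 + 128 + 110 = $1204.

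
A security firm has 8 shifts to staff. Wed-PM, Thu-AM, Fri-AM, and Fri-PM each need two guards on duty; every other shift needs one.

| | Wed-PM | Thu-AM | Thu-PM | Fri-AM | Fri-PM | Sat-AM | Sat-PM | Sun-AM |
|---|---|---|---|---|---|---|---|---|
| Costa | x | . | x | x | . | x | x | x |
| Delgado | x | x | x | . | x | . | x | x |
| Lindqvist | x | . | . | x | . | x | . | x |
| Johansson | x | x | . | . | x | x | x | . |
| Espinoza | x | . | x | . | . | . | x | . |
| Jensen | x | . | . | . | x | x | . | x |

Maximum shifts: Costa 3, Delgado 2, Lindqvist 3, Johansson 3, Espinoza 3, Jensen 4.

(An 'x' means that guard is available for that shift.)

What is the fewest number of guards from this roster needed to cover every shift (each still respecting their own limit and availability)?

12 slots to fill and no one can take more than 4, so at least ⌈12/4⌉ = 3 guards are needed.
No set of 4 guards can cover every shift (each such set leaves at least one shift with no one available or exceeds a cap).
Costa, Delgado, Lindqvist, Johansson, and Espinoza alone can cover everything: Wed-PM→Lindqvist+Espinoza, Thu-AM→Delgado+Johansson, Thu-PM→Costa, Fri-AM→Costa+Lindqvist, Fri-PM→Delgado+Johansson, Sat-AM→Costa, Sat-PM→Johansson, Sun-AM→Lindqvist.

5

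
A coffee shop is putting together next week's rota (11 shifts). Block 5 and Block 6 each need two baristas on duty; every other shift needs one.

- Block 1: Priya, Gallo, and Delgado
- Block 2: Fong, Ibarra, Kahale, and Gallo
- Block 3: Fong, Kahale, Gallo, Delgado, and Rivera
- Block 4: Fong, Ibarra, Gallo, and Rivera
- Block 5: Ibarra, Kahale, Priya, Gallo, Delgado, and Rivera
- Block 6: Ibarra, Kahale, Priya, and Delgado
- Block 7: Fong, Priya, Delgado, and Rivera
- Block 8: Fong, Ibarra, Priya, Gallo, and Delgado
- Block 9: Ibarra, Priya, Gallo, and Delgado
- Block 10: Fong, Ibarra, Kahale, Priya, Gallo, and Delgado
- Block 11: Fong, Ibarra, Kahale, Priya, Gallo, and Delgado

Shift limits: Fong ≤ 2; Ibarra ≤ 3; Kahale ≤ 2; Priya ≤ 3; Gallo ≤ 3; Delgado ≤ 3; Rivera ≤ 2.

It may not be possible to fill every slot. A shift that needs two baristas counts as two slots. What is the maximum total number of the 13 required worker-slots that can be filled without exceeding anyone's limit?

13

Total capacity across all baristas is 2+3+2+3+3+3+2 = 18, and 13 slots are needed, so at most 13 can be filled.
An assignment achieving 13: Block 1→Priya, Block 2→Fong, Block 3→Kahale, Block 4→Fong, Block 5→Priya+Gallo, Block 6→Ibarra+Kahale, Block 7→Priya, Block 8→Ibarra, Block 9→Ibarra, Block 10→Gallo, Block 11→Gallo.
Loads: Fong 2/2, Ibarra 3/3, Kahale 2/2, Priya 3/3, Gallo 3/3, Delgado 0/3, Rivera 0/2.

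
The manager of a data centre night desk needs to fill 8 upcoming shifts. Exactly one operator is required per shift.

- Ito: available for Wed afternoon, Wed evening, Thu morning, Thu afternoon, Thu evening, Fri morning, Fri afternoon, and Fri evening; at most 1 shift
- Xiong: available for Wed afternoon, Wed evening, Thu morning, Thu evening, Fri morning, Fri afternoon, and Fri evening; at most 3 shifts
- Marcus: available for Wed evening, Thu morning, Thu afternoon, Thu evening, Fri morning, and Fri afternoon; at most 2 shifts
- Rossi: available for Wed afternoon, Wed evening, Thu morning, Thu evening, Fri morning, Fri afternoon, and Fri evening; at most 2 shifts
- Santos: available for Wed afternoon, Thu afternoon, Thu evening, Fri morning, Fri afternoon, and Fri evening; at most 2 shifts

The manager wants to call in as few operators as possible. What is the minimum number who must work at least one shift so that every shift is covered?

8 slots to fill and no one can take more than 3, so at least ⌈8/3⌉ = 3 operators are needed.
Any 3 operators together have capacity at most 3+2+2 = 7 < 8 slots, so 3 can never suffice.
Ito, Xiong, Marcus, and Rossi alone can cover everything: Wed afternoon→Xiong, Wed evening→Xiong, Thu morning→Marcus, Thu afternoon→Ito, Thu evening→Marcus, Fri morning→Rossi, Fri afternoon→Rossi, Fri evening→Xiong.

4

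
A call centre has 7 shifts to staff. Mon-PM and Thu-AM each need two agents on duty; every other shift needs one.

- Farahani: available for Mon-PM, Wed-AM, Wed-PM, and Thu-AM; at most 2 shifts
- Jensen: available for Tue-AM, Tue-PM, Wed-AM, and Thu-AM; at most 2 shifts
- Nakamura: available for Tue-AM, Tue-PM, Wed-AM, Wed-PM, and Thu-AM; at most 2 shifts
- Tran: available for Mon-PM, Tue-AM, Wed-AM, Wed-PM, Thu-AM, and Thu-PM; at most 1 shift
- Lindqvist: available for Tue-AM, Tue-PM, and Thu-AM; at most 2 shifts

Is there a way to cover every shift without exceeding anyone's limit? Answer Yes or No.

Total capacity is 9 and 9 slots are needed, so capacity alone doesn't rule it out.
Shifts {Mon-PM, Thu-PM} need 3 worker-slots in total, but the agents available for any of those shifts (Farahani and Tran) can supply at most 2 among them. So no valid schedule exists.

No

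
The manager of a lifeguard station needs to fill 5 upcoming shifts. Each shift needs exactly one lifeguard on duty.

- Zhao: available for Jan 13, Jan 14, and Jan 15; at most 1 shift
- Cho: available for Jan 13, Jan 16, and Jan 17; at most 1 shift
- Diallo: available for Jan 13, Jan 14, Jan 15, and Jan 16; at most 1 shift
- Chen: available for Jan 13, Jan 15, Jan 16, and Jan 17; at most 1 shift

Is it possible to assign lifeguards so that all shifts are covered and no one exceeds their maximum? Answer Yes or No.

Shifts {Jan 13, Jan 14, Jan 15, Jan 16, Jan 17} need 5 worker-slots in total, but the lifeguards available for any of those shifts (Zhao, Cho, Diallo, and Chen) can supply at most 4 among them. So no valid schedule exists.

No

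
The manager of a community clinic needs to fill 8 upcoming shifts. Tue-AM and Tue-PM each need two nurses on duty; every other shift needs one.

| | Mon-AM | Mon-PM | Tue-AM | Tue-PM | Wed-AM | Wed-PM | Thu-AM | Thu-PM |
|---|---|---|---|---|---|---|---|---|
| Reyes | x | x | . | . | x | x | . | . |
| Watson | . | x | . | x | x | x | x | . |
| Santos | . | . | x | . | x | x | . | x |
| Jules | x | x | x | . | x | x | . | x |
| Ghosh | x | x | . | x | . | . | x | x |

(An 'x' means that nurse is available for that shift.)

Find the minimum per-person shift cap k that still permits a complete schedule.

With 5 nurses and 10 worker-slots to fill, someone must work at least ⌈10/5⌉ = 2 shifts, so k ≥ 2.
k = 2 works: Mon-AM→Reyes, Mon-PM→Ghosh, Tue-AM→Santos+Jules, Tue-PM→Watson+Ghosh, Wed-AM→Reyes, Wed-PM→Jules, Thu-AM→Watson, Thu-PM→Santos.
Loads: Reyes 2, Watson 2, Santos 2, Jules 2, Ghosh 2 — all ≤ 2.

2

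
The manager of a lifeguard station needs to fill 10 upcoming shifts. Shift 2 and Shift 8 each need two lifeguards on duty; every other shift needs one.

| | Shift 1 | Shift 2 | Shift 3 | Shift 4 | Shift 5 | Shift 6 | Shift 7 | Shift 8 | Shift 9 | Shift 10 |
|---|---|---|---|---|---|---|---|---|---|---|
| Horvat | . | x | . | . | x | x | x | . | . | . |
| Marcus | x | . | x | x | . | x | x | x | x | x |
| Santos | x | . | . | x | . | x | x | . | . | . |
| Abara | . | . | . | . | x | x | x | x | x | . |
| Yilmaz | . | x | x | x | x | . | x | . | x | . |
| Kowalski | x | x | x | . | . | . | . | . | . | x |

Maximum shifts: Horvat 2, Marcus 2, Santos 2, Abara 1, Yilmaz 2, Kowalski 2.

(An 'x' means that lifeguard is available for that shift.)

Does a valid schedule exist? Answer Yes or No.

No

Total capacity is 2+2+2+1+2+2 = 11 but 12 worker-slots are needed — infeasible.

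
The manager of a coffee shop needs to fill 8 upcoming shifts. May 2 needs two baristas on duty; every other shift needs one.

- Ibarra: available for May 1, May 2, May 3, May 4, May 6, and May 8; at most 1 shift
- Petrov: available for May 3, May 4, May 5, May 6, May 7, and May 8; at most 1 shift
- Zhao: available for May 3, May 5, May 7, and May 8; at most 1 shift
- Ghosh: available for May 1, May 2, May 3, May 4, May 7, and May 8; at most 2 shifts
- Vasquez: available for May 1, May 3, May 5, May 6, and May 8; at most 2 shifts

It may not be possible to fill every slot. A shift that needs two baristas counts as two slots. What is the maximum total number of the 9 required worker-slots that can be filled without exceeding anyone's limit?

7

Total capacity across all baristas is 1+1+1+2+2 = 7, and 9 slots are needed, so at most 7 can be filled.
An assignment achieving 7: May 1→Ghosh, May 2→Ibarra+Ghosh, May 3→Vasquez, May 4→Petrov, May 5→Zhao, May 6→Vasquez.
Loads: Ibarra 1/1, Petrov 1/1, Zhao 1/1, Ghosh 2/2, Vasquez 2/2.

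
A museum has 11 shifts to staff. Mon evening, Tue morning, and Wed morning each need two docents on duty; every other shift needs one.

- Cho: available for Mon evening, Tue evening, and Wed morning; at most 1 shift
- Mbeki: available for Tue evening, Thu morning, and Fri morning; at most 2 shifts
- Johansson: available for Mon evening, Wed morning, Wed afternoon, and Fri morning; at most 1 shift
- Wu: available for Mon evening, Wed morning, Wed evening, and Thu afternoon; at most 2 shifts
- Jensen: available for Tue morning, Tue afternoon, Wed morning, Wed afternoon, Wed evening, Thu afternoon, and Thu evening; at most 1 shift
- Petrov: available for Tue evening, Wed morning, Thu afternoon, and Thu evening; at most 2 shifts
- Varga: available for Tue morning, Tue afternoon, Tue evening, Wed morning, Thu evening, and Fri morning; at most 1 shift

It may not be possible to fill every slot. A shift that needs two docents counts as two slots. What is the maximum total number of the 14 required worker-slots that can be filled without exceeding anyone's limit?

10

Total capacity across all docents is 1+2+1+2+1+2+1 = 10, and 14 slots are needed, so at most 10 can be filled.
An assignment achieving 10: Mon evening→Cho+Wu, Tue morning→Jensen+Varga, Wed afternoon→Johansson, Wed evening→Wu, Thu morning→Mbeki, Thu afternoon→Petrov, Thu evening→Petrov, Fri morning→Mbeki.
Loads: Cho 1/1, Mbeki 2/2, Johansson 1/1, Wu 2/2, Jensen 1/1, Petrov 2/2, Varga 1/1.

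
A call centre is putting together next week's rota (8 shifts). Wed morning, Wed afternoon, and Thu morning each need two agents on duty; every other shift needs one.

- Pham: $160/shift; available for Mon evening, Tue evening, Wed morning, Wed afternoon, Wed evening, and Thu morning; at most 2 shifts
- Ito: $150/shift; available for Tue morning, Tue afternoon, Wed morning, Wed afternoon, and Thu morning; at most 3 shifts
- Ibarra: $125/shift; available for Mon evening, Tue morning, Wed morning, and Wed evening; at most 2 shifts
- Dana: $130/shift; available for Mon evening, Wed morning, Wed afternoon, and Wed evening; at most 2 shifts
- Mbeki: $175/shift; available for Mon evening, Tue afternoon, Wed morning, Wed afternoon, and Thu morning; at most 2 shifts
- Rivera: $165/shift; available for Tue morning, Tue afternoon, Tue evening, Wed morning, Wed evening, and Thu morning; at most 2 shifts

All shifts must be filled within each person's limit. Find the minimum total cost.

Picking the cheapest available agent for each shift independently would cost $1530, but that ignores the shift limits.
An optimal schedule: Mon evening→Ibarra, Tue morning→Ibarra, Tue afternoon→Ito, Tue evening→Pham, Wed morning→Pham+Rivera, Wed afternoon→Dana+Ito, Wed evening→Dana, Thu morning→Ito+Rivera.
Total: 125 + 125 + 150 + 160 + 160 + 165 + 130 + 150 + 130 + 150 + 165 = $1610.

$1610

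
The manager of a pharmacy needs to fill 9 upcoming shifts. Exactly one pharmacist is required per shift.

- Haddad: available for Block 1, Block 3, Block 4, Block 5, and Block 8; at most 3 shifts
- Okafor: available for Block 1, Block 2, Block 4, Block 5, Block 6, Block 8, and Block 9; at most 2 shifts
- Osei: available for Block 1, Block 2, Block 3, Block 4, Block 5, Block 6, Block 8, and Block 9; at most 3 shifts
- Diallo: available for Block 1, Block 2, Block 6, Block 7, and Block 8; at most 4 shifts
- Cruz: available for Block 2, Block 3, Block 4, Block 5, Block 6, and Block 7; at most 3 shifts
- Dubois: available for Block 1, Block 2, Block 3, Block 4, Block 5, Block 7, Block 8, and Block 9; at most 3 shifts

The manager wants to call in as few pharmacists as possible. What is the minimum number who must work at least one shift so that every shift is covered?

9 slots to fill and no one can take more than 4, so at least ⌈9/4⌉ = 3 pharmacists are needed.
Haddad, Okafor, and Diallo alone can cover everything: Block 1→Diallo, Block 2→Okafor, Block 3→Haddad, Block 4→Haddad, Block 5→Haddad, Block 6→Diallo, Block 7→Diallo, Block 8→Diallo, Block 9→Okafor.

3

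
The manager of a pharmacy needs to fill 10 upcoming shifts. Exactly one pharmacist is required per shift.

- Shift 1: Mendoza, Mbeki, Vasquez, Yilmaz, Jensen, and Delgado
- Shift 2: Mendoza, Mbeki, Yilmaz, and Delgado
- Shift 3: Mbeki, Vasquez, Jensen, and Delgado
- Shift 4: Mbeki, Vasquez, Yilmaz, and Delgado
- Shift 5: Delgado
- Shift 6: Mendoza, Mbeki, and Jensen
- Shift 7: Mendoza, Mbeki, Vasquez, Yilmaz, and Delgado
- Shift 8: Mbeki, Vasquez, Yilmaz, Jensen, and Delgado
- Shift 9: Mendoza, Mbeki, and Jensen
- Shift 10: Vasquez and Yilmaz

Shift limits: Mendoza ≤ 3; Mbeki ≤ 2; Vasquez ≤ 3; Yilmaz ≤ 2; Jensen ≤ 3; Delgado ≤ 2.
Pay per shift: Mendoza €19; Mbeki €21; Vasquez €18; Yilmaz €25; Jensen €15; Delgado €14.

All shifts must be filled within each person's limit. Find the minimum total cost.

Shift 5 can only be covered by Delgado, so that assignment is forced.
Picking the cheapest available pharmacist for each shift independently would cost €146, but that ignores the shift limits.
An optimal schedule: Shift 1→Mendoza, Shift 2→Delgado, Shift 3→Jensen, Shift 4→Vasquez, Shift 5→Delgado, Shift 6→Jensen, Shift 7→Mendoza, Shift 8→Vasquez, Shift 9→Jensen, Shift 10→Vasquez.
Total: 19 + 14 + 15 + 18 + 14 + 15 + 19 + 18 + 15 + 18 = €165.

€165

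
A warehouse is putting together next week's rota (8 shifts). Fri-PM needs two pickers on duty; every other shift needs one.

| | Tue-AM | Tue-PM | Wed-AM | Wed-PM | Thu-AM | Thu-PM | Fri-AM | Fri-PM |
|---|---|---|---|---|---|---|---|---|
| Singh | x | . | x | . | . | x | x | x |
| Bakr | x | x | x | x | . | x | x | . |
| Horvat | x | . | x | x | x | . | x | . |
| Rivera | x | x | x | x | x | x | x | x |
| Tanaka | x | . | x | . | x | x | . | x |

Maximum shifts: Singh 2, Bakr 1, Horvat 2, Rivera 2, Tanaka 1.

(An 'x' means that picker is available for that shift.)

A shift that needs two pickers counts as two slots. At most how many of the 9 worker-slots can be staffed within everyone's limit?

Total capacity across all pickers is 2+1+2+2+1 = 8, and 9 slots are needed, so at most 8 can be filled.
An assignment achieving 8: Tue-AM→Tanaka, Tue-PM→Bakr, Wed-PM→Horvat, Thu-AM→Horvat, Thu-PM→Singh, Fri-AM→Rivera, Fri-PM→Singh+Rivera.
Loads: Singh 2/2, Bakr 1/1, Horvat 2/2, Rivera 2/2, Tanaka 1/1.

8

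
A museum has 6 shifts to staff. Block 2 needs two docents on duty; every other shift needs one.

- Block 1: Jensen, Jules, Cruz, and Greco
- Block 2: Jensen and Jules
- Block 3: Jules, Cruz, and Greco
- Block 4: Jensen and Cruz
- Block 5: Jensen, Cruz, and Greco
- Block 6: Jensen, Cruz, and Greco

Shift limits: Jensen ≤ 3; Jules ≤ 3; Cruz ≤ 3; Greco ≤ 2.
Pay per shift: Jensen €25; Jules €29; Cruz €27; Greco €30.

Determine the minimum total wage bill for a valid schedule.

€185

Block 2 can only be covered by Jensen and Jules, so that assignment is forced.
Picking the cheapest available docent for each shift independently would cost €181, but that ignores the shift limits.
An optimal schedule: Block 1→Cruz, Block 2→Jensen+Jules, Block 3→Cruz, Block 4→Jensen, Block 5→Jensen, Block 6→Cruz.
Total: 27 + 25 + 29 + 27 + 25 + 25 + 27 = €185.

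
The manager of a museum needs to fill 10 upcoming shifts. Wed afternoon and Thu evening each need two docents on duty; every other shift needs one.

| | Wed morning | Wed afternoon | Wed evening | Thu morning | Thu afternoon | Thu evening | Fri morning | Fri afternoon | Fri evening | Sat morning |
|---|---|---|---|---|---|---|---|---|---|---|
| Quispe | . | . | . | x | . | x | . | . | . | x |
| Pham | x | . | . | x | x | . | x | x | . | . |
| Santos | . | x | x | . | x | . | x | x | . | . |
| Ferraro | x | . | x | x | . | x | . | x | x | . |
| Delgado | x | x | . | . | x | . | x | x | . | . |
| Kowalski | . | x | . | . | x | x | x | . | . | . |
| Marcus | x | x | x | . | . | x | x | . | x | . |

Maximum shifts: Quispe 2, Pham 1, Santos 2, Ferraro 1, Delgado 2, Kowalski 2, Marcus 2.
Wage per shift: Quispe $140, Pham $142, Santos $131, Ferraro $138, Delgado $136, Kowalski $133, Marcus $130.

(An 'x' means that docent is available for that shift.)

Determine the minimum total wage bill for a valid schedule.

$1620

Sat morning can only be covered by Quispe, so that assignment is forced.
Picking the cheapest available docent for each shift independently would cost $1584, but that ignores the shift limits.
An optimal schedule: Wed morning→Pham, Wed afternoon→Kowalski+Marcus, Wed evening→Santos, Thu morning→Quispe, Thu afternoon→Santos, Thu evening→Kowalski+Marcus, Fri morning→Delgado, Fri afternoon→Delgado, Fri evening→Ferraro, Sat morning→Quispe.
Total: 142 + 133 + 130 + 131 + 140 + 131 + 133 + 130 + 136 + 136 + 138 + 140 = $1620.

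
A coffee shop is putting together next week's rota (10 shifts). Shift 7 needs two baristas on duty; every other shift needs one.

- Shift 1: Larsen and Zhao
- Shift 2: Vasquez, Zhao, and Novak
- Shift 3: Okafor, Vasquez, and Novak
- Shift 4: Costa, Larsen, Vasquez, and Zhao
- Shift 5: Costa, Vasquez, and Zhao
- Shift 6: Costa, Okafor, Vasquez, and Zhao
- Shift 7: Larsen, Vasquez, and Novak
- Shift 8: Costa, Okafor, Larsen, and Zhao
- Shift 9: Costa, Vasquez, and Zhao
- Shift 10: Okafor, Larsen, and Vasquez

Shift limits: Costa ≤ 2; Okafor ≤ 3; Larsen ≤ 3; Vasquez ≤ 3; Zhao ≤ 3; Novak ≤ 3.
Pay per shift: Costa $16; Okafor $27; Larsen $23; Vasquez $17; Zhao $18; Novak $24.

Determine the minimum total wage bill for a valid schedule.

Picking the cheapest available barista for each shift independently would cost $189, but that ignores the shift limits.
An optimal schedule: Shift 1→Zhao, Shift 2→Vasquez, Shift 3→Vasquez, Shift 4→Zhao, Shift 5→Costa, Shift 6→Zhao, Shift 7→Vasquez+Larsen, Shift 8→Larsen, Shift 9→Costa, Shift 10→Larsen.
Total: 18 + 17 + 17 + 18 + 16 + 18 + 17 + 23 + 23 + 16 + 23 = $206.

$206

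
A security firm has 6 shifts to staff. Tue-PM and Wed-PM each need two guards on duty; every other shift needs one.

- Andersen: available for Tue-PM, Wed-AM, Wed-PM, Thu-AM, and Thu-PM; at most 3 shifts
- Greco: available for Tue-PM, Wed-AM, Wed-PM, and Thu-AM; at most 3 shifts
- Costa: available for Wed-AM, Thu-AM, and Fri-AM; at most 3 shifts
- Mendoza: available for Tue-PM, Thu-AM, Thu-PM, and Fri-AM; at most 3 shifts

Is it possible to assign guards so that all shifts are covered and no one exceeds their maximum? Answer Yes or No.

Wed-PM can only be covered by Andersen and Greco, so that assignment is forced.
One valid schedule: Tue-PM→Andersen+Greco, Wed-AM→Greco, Wed-PM→Andersen+Greco, Thu-AM→Costa, Thu-PM→Andersen, Fri-AM→Costa.
Loads: Andersen 3/3, Greco 3/3, Costa 2/3, Mendoza 0/3 — all within limits.

Yes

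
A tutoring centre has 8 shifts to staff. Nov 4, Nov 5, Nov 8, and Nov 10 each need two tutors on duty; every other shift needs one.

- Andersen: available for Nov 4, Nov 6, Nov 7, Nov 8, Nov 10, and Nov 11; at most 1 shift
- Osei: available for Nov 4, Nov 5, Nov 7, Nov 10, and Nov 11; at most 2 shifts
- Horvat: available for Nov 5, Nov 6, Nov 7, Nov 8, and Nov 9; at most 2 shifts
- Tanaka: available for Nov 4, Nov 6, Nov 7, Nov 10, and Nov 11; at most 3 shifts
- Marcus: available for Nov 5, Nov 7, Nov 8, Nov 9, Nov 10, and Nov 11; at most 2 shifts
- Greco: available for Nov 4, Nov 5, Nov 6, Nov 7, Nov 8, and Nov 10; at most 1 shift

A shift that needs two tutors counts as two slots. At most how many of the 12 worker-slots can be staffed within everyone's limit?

Total capacity across all tutors is 1+2+2+3+2+1 = 11, and 12 slots are needed, so at most 11 can be filled.
An assignment achieving 11: Nov 4→Andersen+Osei, Nov 5→Osei+Horvat, Nov 6→Tanaka, Nov 8→Marcus+Greco, Nov 9→Horvat, Nov 10→Tanaka+Marcus, Nov 11→Tanaka.
Loads: Andersen 1/1, Osei 2/2, Horvat 2/2, Tanaka 3/3, Marcus 2/2, Greco 1/1.

11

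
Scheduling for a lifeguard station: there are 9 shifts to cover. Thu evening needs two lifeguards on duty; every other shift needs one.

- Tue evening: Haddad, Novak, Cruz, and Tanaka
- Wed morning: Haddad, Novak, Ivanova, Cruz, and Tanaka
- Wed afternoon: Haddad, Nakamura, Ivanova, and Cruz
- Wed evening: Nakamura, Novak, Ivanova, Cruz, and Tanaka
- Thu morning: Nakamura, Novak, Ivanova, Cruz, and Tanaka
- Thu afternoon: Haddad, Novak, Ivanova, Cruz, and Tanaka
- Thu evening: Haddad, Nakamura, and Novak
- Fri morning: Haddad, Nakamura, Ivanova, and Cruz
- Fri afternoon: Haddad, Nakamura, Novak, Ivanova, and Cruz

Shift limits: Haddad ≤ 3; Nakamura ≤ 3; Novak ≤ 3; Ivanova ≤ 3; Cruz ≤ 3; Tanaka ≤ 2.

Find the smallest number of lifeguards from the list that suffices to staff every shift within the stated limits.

10 slots to fill and no one can take more than 3, so at least ⌈10/3⌉ = 4 lifeguards are needed.
Haddad, Nakamura, Novak, and Ivanova alone can cover everything: Tue evening→Haddad, Wed morning→Haddad, Wed afternoon→Haddad, Wed evening→Nakamura, Thu morning→Nakamura, Thu afternoon→Novak, Thu evening→Nakamura+Novak, Fri morning→Ivanova, Fri afternoon→Novak.

4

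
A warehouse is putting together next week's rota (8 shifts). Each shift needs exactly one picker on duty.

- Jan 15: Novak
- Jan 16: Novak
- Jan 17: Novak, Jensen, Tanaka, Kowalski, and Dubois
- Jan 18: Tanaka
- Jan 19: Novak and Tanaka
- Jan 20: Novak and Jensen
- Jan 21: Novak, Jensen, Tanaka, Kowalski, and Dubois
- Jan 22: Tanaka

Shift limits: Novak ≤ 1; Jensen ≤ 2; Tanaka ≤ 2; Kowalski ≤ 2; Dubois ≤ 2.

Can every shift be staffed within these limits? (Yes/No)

Total capacity is 9 and 8 slots are needed, so capacity alone doesn't rule it out.
Shifts {Jan 15, Jan 16} need 2 worker-slots in total, but the pickers available for any of those shifts (Novak) can supply at most 1 among them. So no valid schedule exists.

No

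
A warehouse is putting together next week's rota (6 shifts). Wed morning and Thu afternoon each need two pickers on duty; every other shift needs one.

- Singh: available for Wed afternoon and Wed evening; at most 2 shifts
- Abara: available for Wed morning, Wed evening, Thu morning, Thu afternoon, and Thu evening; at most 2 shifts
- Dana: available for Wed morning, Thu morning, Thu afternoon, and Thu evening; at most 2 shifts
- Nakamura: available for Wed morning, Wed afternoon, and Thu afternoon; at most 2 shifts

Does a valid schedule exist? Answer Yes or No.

One valid schedule: Wed morning→Dana+Nakamura, Wed afternoon→Singh, Wed evening→Singh, Thu morning→Abara, Thu afternoon→Dana+Nakamura, Thu evening→Abara.
Loads: Singh 2/2, Abara 2/2, Dana 2/2, Nakamura 2/2 — all within limits.

Yes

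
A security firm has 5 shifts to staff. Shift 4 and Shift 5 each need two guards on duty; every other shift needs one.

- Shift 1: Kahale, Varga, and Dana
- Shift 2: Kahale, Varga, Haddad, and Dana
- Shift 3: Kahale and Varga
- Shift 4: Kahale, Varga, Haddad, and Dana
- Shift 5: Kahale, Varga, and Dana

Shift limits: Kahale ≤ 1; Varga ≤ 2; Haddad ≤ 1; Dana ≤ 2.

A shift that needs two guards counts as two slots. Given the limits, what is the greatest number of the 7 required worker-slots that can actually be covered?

Total capacity across all guards is 1+2+1+2 = 6, and 7 slots are needed, so at most 6 can be filled.
An assignment achieving 6: Shift 1→Varga, Shift 2→Haddad, Shift 3→Kahale, Shift 4→Dana, Shift 5→Varga+Dana.
Loads: Kahale 1/1, Varga 2/2, Haddad 1/1, Dana 2/2.

6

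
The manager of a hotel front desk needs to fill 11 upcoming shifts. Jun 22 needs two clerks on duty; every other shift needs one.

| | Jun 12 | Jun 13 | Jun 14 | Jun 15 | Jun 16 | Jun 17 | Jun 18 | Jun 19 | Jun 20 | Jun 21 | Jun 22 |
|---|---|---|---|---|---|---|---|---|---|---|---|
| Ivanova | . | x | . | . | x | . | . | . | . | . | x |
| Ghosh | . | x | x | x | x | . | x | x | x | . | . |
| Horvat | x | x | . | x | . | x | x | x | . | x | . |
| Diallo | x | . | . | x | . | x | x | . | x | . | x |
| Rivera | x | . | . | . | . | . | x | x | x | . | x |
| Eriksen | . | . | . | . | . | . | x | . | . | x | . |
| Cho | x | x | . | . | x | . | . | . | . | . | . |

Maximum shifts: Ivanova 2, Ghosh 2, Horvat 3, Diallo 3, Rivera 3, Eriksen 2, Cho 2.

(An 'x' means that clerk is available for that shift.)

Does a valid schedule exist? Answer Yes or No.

Jun 14 can only be covered by Ghosh, so that assignment is forced.
One valid schedule: Jun 12→Diallo, Jun 13→Cho, Jun 14→Ghosh, Jun 15→Ghosh, Jun 16→Ivanova, Jun 17→Horvat, Jun 18→Rivera, Jun 19→Horvat, Jun 20→Diallo, Jun 21→Horvat, Jun 22→Ivanova+Diallo.
Loads: Ivanova 2/2, Ghosh 2/2, Horvat 3/3, Diallo 3/3, Rivera 1/3, Eriksen 0/2, Cho 1/2 — all within limits.

Yes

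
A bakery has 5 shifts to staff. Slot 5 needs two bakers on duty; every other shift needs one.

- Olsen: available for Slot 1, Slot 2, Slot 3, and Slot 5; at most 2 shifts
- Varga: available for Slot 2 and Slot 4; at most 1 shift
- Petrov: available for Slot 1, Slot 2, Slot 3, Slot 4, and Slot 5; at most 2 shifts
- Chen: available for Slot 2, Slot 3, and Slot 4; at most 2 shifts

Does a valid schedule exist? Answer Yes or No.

Slot 5 can only be covered by Olsen and Petrov, so that assignment is forced.
One valid schedule: Slot 1→Olsen, Slot 2→Chen, Slot 3→Petrov, Slot 4→Varga, Slot 5→Olsen+Petrov.
Loads: Olsen 2/2, Varga 1/1, Petrov 2/2, Chen 1/2 — all within limits.

Yes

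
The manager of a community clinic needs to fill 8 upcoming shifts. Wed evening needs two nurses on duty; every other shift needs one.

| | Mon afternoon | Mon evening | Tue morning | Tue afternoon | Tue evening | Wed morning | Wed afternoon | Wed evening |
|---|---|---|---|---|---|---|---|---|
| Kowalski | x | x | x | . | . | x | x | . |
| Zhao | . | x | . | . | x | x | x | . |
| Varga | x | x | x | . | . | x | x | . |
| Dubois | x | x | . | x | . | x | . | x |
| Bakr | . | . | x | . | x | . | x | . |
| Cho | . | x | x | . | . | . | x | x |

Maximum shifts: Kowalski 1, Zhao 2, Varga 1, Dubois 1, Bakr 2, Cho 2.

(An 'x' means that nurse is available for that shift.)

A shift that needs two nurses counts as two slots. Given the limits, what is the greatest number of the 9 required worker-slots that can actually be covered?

Total capacity across all nurses is 1+2+1+1+2+2 = 9, and 9 slots are needed, so at most 9 can be filled.
Shifts {Tue afternoon, Wed evening} need 3 slots but only Dubois and Cho are available for them, supplying at most 2 — so at least 1 slot must go unfilled.
An assignment achieving 8: Mon afternoon→Kowalski, Mon evening→Cho, Tue morning→Varga, Tue afternoon→Dubois, Tue evening→Zhao, Wed morning→Zhao, Wed afternoon→Bakr, Wed evening→Cho.
Loads: Kowalski 1/1, Zhao 2/2, Varga 1/1, Dubois 1/1, Bakr 1/2, Cho 2/2.

8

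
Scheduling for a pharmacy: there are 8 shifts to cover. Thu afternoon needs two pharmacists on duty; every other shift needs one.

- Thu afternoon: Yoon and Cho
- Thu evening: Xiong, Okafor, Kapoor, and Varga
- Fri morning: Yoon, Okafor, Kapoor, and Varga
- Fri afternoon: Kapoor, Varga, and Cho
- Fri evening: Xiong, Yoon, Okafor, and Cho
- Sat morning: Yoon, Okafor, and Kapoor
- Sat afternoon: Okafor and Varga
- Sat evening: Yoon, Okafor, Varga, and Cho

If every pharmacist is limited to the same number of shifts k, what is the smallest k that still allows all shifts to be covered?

With 6 pharmacists and 9 worker-slots to fill, someone must work at least ⌈9/6⌉ = 2 shifts, so k ≥ 2.
k = 2 works: Thu afternoon→Yoon+Cho, Thu evening→Xiong, Fri morning→Okafor, Fri afternoon→Kapoor, Fri evening→Xiong, Sat morning→Yoon, Sat afternoon→Okafor, Sat evening→Varga.
Loads: Xiong 2, Yoon 2, Okafor 2, Kapoor 1, Varga 1, Cho 1 — all ≤ 2.

2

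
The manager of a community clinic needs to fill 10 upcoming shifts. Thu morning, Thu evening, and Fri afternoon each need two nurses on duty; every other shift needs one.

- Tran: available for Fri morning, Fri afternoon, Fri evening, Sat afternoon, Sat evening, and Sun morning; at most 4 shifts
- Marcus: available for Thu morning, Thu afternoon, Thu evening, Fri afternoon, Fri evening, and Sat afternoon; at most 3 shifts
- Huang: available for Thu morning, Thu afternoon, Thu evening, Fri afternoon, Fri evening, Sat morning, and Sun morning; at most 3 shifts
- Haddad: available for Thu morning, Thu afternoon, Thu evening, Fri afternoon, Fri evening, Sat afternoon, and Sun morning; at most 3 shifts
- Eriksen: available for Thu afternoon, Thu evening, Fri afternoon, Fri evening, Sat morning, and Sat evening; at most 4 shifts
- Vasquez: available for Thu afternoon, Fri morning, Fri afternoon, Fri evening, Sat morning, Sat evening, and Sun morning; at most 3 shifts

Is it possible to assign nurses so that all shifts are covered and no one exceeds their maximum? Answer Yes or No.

One valid schedule: Thu morning→Marcus+Huang, Thu afternoon→Marcus, Thu evening→Marcus+Huang, Fri morning→Tran, Fri afternoon→Haddad+Eriksen, Fri evening→Haddad, Sat morning→Huang, Sat afternoon→Tran, Sat evening→Tran, Sun morning→Tran.
Loads: Tran 4/4, Marcus 3/3, Huang 3/3, Haddad 2/3, Eriksen 1/4, Vasquez 0/3 — all within limits.

Yes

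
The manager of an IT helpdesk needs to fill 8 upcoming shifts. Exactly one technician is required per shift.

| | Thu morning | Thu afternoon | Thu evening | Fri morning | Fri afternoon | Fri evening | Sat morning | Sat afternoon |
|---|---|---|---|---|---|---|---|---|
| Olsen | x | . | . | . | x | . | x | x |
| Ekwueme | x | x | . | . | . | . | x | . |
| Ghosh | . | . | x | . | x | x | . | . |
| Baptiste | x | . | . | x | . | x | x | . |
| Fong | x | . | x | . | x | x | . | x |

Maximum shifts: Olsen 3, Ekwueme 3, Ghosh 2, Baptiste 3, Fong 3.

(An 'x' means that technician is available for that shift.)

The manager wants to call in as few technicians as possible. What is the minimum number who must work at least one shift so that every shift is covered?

3

8 slots to fill and no one can take more than 3, so at least ⌈8/3⌉ = 3 technicians are needed.
Ekwueme, Baptiste, and Fong alone can cover everything: Thu morning→Ekwueme, Thu afternoon→Ekwueme, Thu evening→Fong, Fri morning→Baptiste, Fri afternoon→Fong, Fri evening→Baptiste, Sat morning→Ekwueme, Sat afternoon→Fong.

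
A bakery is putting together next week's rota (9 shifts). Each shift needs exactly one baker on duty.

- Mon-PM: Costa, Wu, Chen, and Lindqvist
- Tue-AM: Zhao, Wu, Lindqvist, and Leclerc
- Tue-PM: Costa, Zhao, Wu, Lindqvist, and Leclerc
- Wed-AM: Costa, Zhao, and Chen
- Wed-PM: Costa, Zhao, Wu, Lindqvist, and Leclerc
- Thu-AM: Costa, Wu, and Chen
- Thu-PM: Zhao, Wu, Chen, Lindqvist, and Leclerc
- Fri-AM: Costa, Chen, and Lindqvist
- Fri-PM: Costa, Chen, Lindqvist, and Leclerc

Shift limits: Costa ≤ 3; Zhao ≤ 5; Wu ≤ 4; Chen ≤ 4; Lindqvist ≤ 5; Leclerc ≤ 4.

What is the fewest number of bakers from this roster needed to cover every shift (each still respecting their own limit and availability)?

2

9 slots to fill and no one can take more than 5, so at least ⌈9/5⌉ = 2 bakers are needed.
Zhao and Chen alone can cover everything: Mon-PM→Chen, Tue-AM→Zhao, Tue-PM→Zhao, Wed-AM→Zhao, Wed-PM→Zhao, Thu-AM→Chen, Thu-PM→Zhao, Fri-AM→Chen, Fri-PM→Chen.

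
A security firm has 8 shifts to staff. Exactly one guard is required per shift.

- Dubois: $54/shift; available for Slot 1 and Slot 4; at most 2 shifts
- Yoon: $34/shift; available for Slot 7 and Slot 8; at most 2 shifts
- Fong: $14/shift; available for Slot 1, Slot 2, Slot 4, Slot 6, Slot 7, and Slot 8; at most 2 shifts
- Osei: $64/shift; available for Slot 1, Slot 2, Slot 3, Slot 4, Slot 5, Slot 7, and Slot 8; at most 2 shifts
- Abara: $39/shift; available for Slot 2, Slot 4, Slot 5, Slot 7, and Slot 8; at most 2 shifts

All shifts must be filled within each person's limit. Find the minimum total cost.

$292

Slot 3 can only be covered by Osei, so that assignment is forced.
Slot 6 can only be covered by Fong, so that assignment is forced.
Picking the cheapest available guard for each shift independently would cost $187, but that ignores the shift limits.
An optimal schedule: Slot 1→Fong, Slot 2→Abara, Slot 3→Osei, Slot 4→Dubois, Slot 5→Abara, Slot 6→Fong, Slot 7→Yoon, Slot 8→Yoon.
Total: 14 + 39 + 64 + 54 + 39 + 14 + 34 + 34 = $292.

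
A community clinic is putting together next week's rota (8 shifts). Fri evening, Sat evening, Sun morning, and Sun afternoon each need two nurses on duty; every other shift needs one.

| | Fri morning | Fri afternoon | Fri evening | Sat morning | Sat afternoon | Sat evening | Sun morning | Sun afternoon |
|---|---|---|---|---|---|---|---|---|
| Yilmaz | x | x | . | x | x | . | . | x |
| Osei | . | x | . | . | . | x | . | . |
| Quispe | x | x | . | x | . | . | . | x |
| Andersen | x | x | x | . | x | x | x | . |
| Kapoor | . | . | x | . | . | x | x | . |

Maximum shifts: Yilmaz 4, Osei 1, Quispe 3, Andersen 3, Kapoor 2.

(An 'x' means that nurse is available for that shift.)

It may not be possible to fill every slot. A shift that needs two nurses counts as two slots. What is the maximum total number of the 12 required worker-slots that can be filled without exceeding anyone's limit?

Total capacity across all nurses is 4+1+3+3+2 = 13, and 12 slots are needed, so at most 12 can be filled.
An assignment achieving 12: Fri morning→Yilmaz, Fri afternoon→Quispe, Fri evening→Andersen+Kapoor, Sat morning→Yilmaz, Sat afternoon→Yilmaz, Sat evening→Osei+Andersen, Sun morning→Andersen+Kapoor, Sun afternoon→Yilmaz+Quispe.
Loads: Yilmaz 4/4, Osei 1/1, Quispe 2/3, Andersen 3/3, Kapoor 2/2.

12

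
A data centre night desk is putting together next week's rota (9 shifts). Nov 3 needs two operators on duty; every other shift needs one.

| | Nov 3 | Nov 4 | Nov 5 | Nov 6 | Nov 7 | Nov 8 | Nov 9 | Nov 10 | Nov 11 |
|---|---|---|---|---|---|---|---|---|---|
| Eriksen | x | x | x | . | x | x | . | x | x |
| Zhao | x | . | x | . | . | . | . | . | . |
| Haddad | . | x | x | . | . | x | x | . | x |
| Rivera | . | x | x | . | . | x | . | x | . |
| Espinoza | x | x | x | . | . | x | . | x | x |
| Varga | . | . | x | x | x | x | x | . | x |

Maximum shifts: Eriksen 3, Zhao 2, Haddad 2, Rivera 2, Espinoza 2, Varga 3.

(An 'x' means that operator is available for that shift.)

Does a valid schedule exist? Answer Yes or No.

Yes

Nov 6 can only be covered by Varga, so that assignment is forced.
One valid schedule: Nov 3→Eriksen+Zhao, Nov 4→Haddad, Nov 5→Zhao, Nov 6→Varga, Nov 7→Eriksen, Nov 8→Rivera, Nov 9→Haddad, Nov 10→Eriksen, Nov 11→Espinoza.
Loads: Eriksen 3/3, Zhao 2/2, Haddad 2/2, Rivera 1/2, Espinoza 1/2, Varga 1/3 — all within limits.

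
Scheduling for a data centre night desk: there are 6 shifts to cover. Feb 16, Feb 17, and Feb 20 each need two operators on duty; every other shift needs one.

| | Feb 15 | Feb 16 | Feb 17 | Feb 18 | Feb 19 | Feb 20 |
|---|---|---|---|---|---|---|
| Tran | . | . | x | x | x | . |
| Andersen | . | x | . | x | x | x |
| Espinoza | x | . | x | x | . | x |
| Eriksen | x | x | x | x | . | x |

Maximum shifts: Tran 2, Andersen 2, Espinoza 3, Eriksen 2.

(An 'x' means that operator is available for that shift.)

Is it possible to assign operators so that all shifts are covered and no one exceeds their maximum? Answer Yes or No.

Yes

Feb 16 can only be covered by Andersen and Eriksen, so that assignment is forced.
One valid schedule: Feb 15→Espinoza, Feb 16→Andersen+Eriksen, Feb 17→Tran+Espinoza, Feb 18→Eriksen, Feb 19→Tran, Feb 20→Andersen+Espinoza.
Loads: Tran 2/2, Andersen 2/2, Espinoza 3/3, Eriksen 2/2 — all within limits.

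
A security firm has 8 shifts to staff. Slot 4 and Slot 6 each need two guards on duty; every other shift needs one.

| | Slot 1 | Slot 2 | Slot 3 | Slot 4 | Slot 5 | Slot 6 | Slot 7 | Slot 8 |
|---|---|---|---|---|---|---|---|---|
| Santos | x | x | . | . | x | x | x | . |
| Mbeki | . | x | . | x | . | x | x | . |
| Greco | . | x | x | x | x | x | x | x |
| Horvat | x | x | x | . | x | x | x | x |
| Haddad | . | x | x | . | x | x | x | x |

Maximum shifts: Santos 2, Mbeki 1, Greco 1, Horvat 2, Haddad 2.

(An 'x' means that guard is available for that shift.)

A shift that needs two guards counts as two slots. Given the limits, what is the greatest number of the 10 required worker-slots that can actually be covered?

Total capacity across all guards is 2+1+1+2+2 = 8, and 10 slots are needed, so at most 8 can be filled.
An assignment achieving 8: Slot 1→Santos, Slot 2→Haddad, Slot 3→Horvat, Slot 4→Mbeki+Greco, Slot 5→Santos, Slot 6→Haddad, Slot 8→Horvat.
Loads: Santos 2/2, Mbeki 1/1, Greco 1/1, Horvat 2/2, Haddad 2/2.

8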